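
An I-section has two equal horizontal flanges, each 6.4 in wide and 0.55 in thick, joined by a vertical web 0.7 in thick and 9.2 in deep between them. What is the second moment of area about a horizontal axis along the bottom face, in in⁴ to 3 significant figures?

Decompose the section into non-overlapping parts with the origin at the bottom-left of its bounding rectangle.
Bottom flange: 6.4 × 0.55, A = 3.52 in², y = 0.275 in, Ī = 0.088733 in⁴.
Web: 0.7 × 9.2, A = 6.44 in², y = 5.15 in, Ī = 45.423 in⁴.
Top flange: 6.4 × 0.55, A = 3.52 in², y = 10.025 in, Ī = 0.088733 in⁴.
Transfer each piece to a horizontal axis along the bottom face using Ī + A·d² with d = y − 0:
  bottom flange: d = 0.275 in → contributes +0.35493 in⁴
  web: d = 5.15 in → contributes +216.23 in⁴
  top flange: d = 10.025 in → contributes +353.85 in⁴
Total I = 570.43 in⁴.

I_base ≈ 570 in⁴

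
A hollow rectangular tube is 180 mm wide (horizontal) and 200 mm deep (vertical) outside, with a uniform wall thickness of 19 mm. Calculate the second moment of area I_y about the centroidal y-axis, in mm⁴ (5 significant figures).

Treat the section as a set of non-overlapping primitives; coordinates are from the bounding-box lower-left.
Outer rectangle: 180 × 200, A = 36 000 mm², x = 90 mm, Ī = 97 200 000 mm⁴.
Inner void (subtracted): 142 × 162, A = 23 004 mm², x = 90 mm, Ī = 38 654 388 mm⁴.
By symmetry the centroid is at mid-width, x̄ = 90 mm.
All pieces are centred on the centroidal y-axis, so I = ΣĪ (holes subtracted) = 58 545 612 mm⁴.

I_y ≈ 5.8546 × 10⁷ mm⁴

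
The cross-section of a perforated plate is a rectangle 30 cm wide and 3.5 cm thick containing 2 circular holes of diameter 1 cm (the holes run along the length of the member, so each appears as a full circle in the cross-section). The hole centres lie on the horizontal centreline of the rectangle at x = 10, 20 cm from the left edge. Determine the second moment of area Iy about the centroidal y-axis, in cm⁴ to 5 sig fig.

Treat the section as a set of non-overlapping primitives; coordinates are from the bounding-box lower-left.
Plate: 30 × 3.5, A = 105 cm², x = 15 cm, Ī = 7 875 cm⁴.
Hole 1 (subtracted): ⌀1, A = 0.7853982 cm², x = 10 cm, Ī = 0.04908739 cm⁴.
Hole 2 (subtracted): ⌀1, A = 0.7853982 cm², x = 20 cm, Ī = 0.04908739 cm⁴.
By symmetry the centroid is at mid-width, x̄ = 15 cm.
Transfer each piece to the centroidal y-axis using Ī + A·d² with d = x − 15:
  plate: d = 0 cm → contributes +7 875 cm⁴
  hole 1: d = -5 cm → contributes −19.68404 cm⁴
  hole 2: d = 5 cm → contributes −19.68404 cm⁴
Total I = 7835.632 cm⁴.

Iy ≈ 7835.6 cm⁴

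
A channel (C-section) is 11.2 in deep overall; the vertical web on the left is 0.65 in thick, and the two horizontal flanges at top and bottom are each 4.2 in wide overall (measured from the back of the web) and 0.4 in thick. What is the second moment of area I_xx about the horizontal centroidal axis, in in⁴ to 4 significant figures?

I_xx ≈ 159.0 in⁴

Decompose the section into non-overlapping parts with the origin at the bottom-left of its bounding rectangle.
Web: 0.65 × 11.2, A = 7.28 in², y = 5.6 in, Ī = 76.1003 in⁴.
Top flange (beyond web): 3.55 × 0.4, A = 1.42 in², y = 11 in, Ī = 0.0189333 in⁴.
Bottom flange (beyond web): 3.55 × 0.4, A = 1.42 in², y = 0.2 in, Ī = 0.0189333 in⁴.
By symmetry the centroid is at mid-height, ȳ = 5.6 in.
Transfer each piece to the horizontal centroidal axis using Ī + A·d² with d = y − 5.6:
  web: d = 0 in → contributes +76.1003 in⁴
  top flange (beyond web): d = 5.4 in → contributes +41.4261 in⁴
  bottom flange (beyond web): d = -5.4 in → contributes +41.4261 in⁴
Total I = 158.953 in⁴.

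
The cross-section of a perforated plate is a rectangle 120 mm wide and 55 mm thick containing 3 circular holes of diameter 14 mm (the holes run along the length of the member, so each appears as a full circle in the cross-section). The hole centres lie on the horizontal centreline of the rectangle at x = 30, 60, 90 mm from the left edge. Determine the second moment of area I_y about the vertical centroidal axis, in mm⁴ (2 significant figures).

I_y ≈ 7.6 × 10⁶ mm⁴

Split into non-overlapping primitives; take the origin at the lower-left of the bounding box.
Plate: 120 × 55, A = 6 600 mm², x = 60 mm, Ī = 7 920 000 mm⁴.
Hole 1 (subtracted): ⌀14, A = 153.9 mm², x = 30 mm, Ī = 1 886 mm⁴.
Hole 2 (subtracted): ⌀14, A = 153.9 mm², x = 60 mm, Ī = 1 886 mm⁴.
Hole 3 (subtracted): ⌀14, A = 153.9 mm², x = 90 mm, Ī = 1 886 mm⁴.
By symmetry the centroid is at mid-width, x̄ = 60 mm.
Transfer each piece to the vertical centroidal axis using Ī + A·d² with d = x − 60:
  plate: d = 0 mm → contributes +7 920 000 mm⁴
  hole 1: d = -30 mm → contributes −140 430 mm⁴
  hole 2: d = 0 mm → contributes −1 886 mm⁴
  hole 3: d = 30 mm → contributes −140 430 mm⁴
Total I = 7 637 254 mm⁴.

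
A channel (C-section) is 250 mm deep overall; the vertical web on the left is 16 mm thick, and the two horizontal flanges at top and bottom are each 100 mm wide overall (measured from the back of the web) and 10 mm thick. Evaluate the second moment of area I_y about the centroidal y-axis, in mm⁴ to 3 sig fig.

I_y ≈ 4.03 × 10⁶ mm⁴

Break the section into simple shapes (no overlaps), measuring from the bottom-left corner of the bounding box.
Web: 16 × 250, A = 4 000 mm², x = 8 mm, Ī = 85 333 mm⁴.
Top flange (beyond web): 84 × 10, A = 840 mm², x = 58 mm, Ī = 493 920 mm⁴.
Bottom flange (beyond web): 84 × 10, A = 840 mm², x = 58 mm, Ī = 493 920 mm⁴.
Centroid: x̄ = ΣA·x / ΣA = 22.789 mm.
Transfer each piece to the centroidal y-axis using Ī + A·d² with d = x − 22.789:
  web: d = -14.789 mm → contributes +960 160 mm⁴
  top flange (beyond web): d = 35.211 mm → contributes +1 535 380 mm⁴
  bottom flange (beyond web): d = 35.211 mm → contributes +1 535 380 mm⁴
Total I = 4 030 920 mm⁴.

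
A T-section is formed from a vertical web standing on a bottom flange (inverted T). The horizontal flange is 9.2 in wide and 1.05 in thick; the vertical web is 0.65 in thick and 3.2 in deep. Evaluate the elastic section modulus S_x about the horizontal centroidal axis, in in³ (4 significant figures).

S_x ≈ 3.103 in³

Treat the section as a set of non-overlapping primitives; coordinates are from the bounding-box lower-left.
Flange: 9.2 × 1.05, A = 9.66 in², y = 0.525 in, Ī = 0.887513 in⁴.
Web: 0.65 × 3.2, A = 2.08 in², y = 2.65 in, Ī = 1.77493 in⁴.
Centroid: ȳ = ΣA·y / ΣA = 0.901491 in.
Transfer each piece to the horizontal centroidal axis using Ī + A·d² with d = y − 0.901491:
  flange: d = -0.376491 in → contributes +2.25677 in⁴
  web: d = 1.74851 in → contributes +8.13409 in⁴
Total I = 10.3909 in⁴.
Extreme fibre distance c = 3.34851 in; S = I/c = 3.10313 in³.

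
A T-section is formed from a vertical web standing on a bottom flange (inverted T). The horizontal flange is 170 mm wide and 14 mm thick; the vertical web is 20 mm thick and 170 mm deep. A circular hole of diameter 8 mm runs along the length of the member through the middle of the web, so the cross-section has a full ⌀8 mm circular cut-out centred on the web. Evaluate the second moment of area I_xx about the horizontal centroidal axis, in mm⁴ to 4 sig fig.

Break the section into simple shapes (no overlaps), measuring from the bottom-left corner of the bounding box.
Flange: 170 × 14, A = 2 380 mm², y = 7 mm, Ī = 38873.3 mm⁴.
Web: 20 × 170, A = 3 400 mm², y = 99 mm, Ī = 8 188 333 mm⁴.
Hole (subtracted): ⌀8, A = 50.2655 mm², y = 99 mm, Ī = 201.062 mm⁴.
Centroid: ȳ = ΣA·y / ΣA = 60.7853 mm.
Transfer each piece to the horizontal centroidal axis using Ī + A·d² with d = y − 60.7853:
  flange: d = -53.7853 mm → contributes +6 923 880 mm⁴
  web: d = 38.2147 mm → contributes +13 153 565 mm⁴
  hole: d = 38.2147 mm → contributes −73606.9 mm⁴
Total I = 20 003 838 mm⁴.

I_xx ≈ 2.000 × 10⁷ mm⁴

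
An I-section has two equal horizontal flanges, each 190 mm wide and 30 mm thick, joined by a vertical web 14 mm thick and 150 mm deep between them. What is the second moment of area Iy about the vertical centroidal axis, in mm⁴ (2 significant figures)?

Iy ≈ 3.4 × 10⁷ mm⁴

Break the section into simple shapes (no overlaps), measuring from the bottom-left corner of the bounding box.
Bottom flange: 190 × 30, A = 5 700 mm², x = 95 mm, Ī = 17 147 500 mm⁴.
Web: 14 × 150, A = 2 100 mm², x = 95 mm, Ī = 34 300 mm⁴.
Top flange: 190 × 30, A = 5 700 mm², x = 95 mm, Ī = 17 147 500 mm⁴.
By symmetry the centroid is at mid-width, x̄ = 95 mm.
All pieces are centred on the vertical centroidal axis, so I = ΣĪ = 34 329 300 mm⁴.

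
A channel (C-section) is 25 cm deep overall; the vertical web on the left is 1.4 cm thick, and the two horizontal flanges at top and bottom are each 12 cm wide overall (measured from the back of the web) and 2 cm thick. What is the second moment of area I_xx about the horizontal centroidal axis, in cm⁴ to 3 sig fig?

Break the section into simple shapes (no overlaps), measuring from the bottom-left corner of the bounding box.
Web: 1.4 × 25, A = 35 cm², y = 12.5 cm, Ī = 1822.9 cm⁴.
Top flange (beyond web): 10.6 × 2, A = 21.2 cm², y = 24 cm, Ī = 7.0667 cm⁴.
Bottom flange (beyond web): 10.6 × 2, A = 21.2 cm², y = 1 cm, Ī = 7.0667 cm⁴.
By symmetry the centroid is at mid-height, ȳ = 12.5 cm.
Transfer each piece to the horizontal centroidal axis using Ī + A·d² with d = y − 12.5:
  web: d = 0 cm → contributes +1822.9 cm⁴
  top flange (beyond web): d = 11.5 cm → contributes +2810.8 cm⁴
  bottom flange (beyond web): d = -11.5 cm → contributes +2810.8 cm⁴
Total I = 7444.5 cm⁴.

I_xx ≈ 7440 cm⁴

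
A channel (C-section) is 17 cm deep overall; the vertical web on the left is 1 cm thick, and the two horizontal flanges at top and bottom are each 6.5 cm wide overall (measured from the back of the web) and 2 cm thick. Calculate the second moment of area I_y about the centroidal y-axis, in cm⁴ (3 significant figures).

I_y ≈ 158 cm⁴

Break the section into simple shapes (no overlaps), measuring from the bottom-left corner of the bounding box.
Web: 1 × 17, A = 17 cm², x = 0.5 cm, Ī = 1.4167 cm⁴.
Top flange (beyond web): 5.5 × 2, A = 11 cm², x = 3.75 cm, Ī = 27.729 cm⁴.
Bottom flange (beyond web): 5.5 × 2, A = 11 cm², x = 3.75 cm, Ī = 27.729 cm⁴.
Centroid: x̄ = ΣA·x / ΣA = 2.3333 cm.
Transfer each piece to the centroidal y-axis using Ī + A·d² with d = x − 2.3333:
  web: d = -1.8333 cm → contributes +58.556 cm⁴
  top flange (beyond web): d = 1.4167 cm → contributes +49.806 cm⁴
  bottom flange (beyond web): d = 1.4167 cm → contributes +49.806 cm⁴
Total I = 158.17 cm⁴.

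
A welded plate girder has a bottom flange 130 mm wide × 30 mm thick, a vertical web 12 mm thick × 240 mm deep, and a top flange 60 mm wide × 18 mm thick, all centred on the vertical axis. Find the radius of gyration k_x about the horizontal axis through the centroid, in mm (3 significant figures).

k_x ≈ 103 mm

Treat the section as a set of non-overlapping primitives; coordinates are from the bounding-box lower-left.
Bottom plate: 130 × 30, A = 3 900 mm², y = 15 mm, Ī = 292 500 mm⁴.
Web plate: 12 × 240, A = 2 880 mm², y = 150 mm, Ī = 13 824 000 mm⁴.
Top plate: 60 × 18, A = 1 080 mm², y = 279 mm, Ī = 29 160 mm⁴.
Centroid: ȳ = ΣA·y / ΣA = 100.74 mm.
Transfer each piece to the horizontal axis through the centroid using Ī + A·d² with d = y − 100.74:
  bottom plate: d = -85.74 mm → contributes +28 963 062 mm⁴
  web plate: d = 49.26 mm → contributes +20 812 327 mm⁴
  top plate: d = 178.26 mm → contributes +34 347 741 mm⁴
Total I = 84 123 131 mm⁴.
Radius of gyration: k = √(I/A) = √(84 123 131 / 7 860) = 103.45 mm.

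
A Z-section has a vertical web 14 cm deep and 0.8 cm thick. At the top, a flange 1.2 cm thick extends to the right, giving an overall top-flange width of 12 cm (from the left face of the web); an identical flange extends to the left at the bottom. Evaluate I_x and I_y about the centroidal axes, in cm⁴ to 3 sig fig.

I_x ≈ 1290 cm⁴, I_y ≈ 1250 cm⁴

Decompose the section into non-overlapping parts with the origin at the bottom-left of its bounding rectangle.
Web: 0.8 × 14, A = 11.2 cm², y = 7 cm, Ī = 182.93 cm⁴.
Top flange (beyond web): 11.2 × 1.2, A = 13.44 cm², y = 13.4 cm, Ī = 1.6128 cm⁴.
Bottom flange (beyond web): 11.2 × 1.2, A = 13.44 cm², y = 0.6 cm, Ī = 1.6128 cm⁴.
Centroid: ȳ = ΣA·y / ΣA = 7 cm.
Transfer each piece to the centroidal x-axis using Ī + A·d² with d = y − 7:
  web: d = 0 cm → contributes +182.93 cm⁴
  top flange (beyond web): d = 6.4 cm → contributes +552.12 cm⁴
  bottom flange (beyond web): d = -6.4 cm → contributes +552.12 cm⁴
Total I = 1287.2 cm⁴.
For the y-axis: x̄ = 11.6 cm.
Repeating about the centroidal y-axis gives I_y = 1249.3 cm⁴.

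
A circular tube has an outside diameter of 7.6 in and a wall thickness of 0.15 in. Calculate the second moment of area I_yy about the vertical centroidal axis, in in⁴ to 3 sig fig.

Decompose the section into non-overlapping parts with the origin at the bottom-left of its bounding rectangle.
Outer circle: ⌀7.6, A = 45.365 in², x = 3.8 in, Ī = 163.77 in⁴.
Bore (subtracted): ⌀7.3, A = 41.854 in², x = 3.8 in, Ī = 139.4 in⁴.
By symmetry the centroid is at mid-width, x̄ = 3.8 in.
All pieces are centred on the vertical centroidal axis, so I = ΣĪ (holes subtracted) = 24.367 in⁴.

I_yy ≈ 24.4 in⁴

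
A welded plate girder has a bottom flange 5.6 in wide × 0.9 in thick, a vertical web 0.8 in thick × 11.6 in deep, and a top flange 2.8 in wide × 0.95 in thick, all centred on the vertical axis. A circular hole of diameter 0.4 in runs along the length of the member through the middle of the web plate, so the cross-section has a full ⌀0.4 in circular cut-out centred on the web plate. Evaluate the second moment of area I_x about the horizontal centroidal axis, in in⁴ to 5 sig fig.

Split into non-overlapping primitives; take the origin at the lower-left of the bounding box.
Bottom plate: 5.6 × 0.9, A = 5.04 in², y = 0.45 in, Ī = 0.3402 in⁴.
Web plate: 0.8 × 11.6, A = 9.28 in², y = 6.7 in, Ī = 104.0597 in⁴.
Top plate: 2.8 × 0.95, A = 2.66 in², y = 12.975 in, Ī = 0.2000542 in⁴.
Hole (subtracted): ⌀0.4, A = 0.1256637 in², y = 6.7 in, Ī = 0.001256637 in⁴.
Centroid: ȳ = ΣA·y / ΣA = 5.821383 in.
Transfer each piece to the horizontal centroidal axis using Ī + A·d² with d = y − 5.821383:
  bottom plate: d = -5.371383 in → contributes +145.7531 in⁴
  web plate: d = 0.8786166 in → contributes +111.2236 in⁴
  top plate: d = 7.153617 in → contributes +136.3235 in⁴
  hole: d = 0.8786166 in → contributes −0.09826489 in⁴
Total I = 393.2019 in⁴.

I_x ≈ 393.20 in⁴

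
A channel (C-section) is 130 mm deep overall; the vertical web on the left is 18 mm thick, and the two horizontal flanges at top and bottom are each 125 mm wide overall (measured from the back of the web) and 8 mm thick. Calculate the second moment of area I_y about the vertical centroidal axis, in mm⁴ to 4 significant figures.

Split into non-overlapping primitives; take the origin at the lower-left of the bounding box.
Web: 18 × 130, A = 2 340 mm², x = 9 mm, Ī = 63 180 mm⁴.
Top flange (beyond web): 107 × 8, A = 856 mm², x = 71.5 mm, Ī = 816 695 mm⁴.
Bottom flange (beyond web): 107 × 8, A = 856 mm², x = 71.5 mm, Ī = 816 695 mm⁴.
Centroid: x̄ = ΣA·x / ΣA = 35.4067 mm.
Transfer each piece to the vertical centroidal axis using Ī + A·d² with d = x − 35.4067:
  web: d = -26.4067 mm → contributes +1 694 896 mm⁴
  top flange (beyond web): d = 36.0933 mm → contributes +1 931 828 mm⁴
  bottom flange (beyond web): d = 36.0933 mm → contributes +1 931 828 mm⁴
Total I = 5 558 552 mm⁴.

I_y ≈ 5.559 × 10⁶ mm⁴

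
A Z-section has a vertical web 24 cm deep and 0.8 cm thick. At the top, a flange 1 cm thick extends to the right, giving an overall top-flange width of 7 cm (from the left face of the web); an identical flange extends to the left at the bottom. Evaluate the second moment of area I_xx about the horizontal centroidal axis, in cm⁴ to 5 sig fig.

I_xx ≈ 2562.5 cm⁴

Treat the section as a set of non-overlapping primitives; coordinates are from the bounding-box lower-left.
Web: 0.8 × 24, A = 19.2 cm², y = 12 cm, Ī = 921.6 cm⁴.
Top flange (beyond web): 6.2 × 1, A = 6.2 cm², y = 23.5 cm, Ī = 0.5166667 cm⁴.
Bottom flange (beyond web): 6.2 × 1, A = 6.2 cm², y = 0.5 cm, Ī = 0.5166667 cm⁴.
Centroid: ȳ = ΣA·y / ΣA = 12 cm.
Transfer each piece to the horizontal centroidal axis using Ī + A·d² with d = y − 12:
  web: d = 0 cm → contributes +921.6 cm⁴
  top flange (beyond web): d = 11.5 cm → contributes +820.4667 cm⁴
  bottom flange (beyond web): d = -11.5 cm → contributes +820.4667 cm⁴
Total I = 2562.533 cm⁴.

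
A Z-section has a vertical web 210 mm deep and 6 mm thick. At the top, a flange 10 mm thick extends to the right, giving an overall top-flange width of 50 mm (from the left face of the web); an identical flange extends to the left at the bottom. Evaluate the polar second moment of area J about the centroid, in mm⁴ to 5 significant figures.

Split into non-overlapping primitives; take the origin at the lower-left of the bounding box.
Web: 6 × 210, A = 1 260 mm², y = 105 mm, Ī = 4 630 500 mm⁴.
Top flange (beyond web): 44 × 10, A = 440 mm², y = 205 mm, Ī = 3666.667 mm⁴.
Bottom flange (beyond web): 44 × 10, A = 440 mm², y = 5 mm, Ī = 3666.667 mm⁴.
Centroid: ȳ = ΣA·y / ΣA = 105 mm.
Transfer each piece to the centroidal x-axis using Ī + A·d² with d = y − 105:
  web: d = 0 mm → contributes +4 630 500 mm⁴
  top flange (beyond web): d = 100 mm → contributes +4 403 667 mm⁴
  bottom flange (beyond web): d = -100 mm → contributes +4 403 667 mm⁴
Total I = 13 437 833 mm⁴.
For the y-axis: x̄ = 47 mm.
Repeating about the centroidal y-axis gives I_y = 695753.3 mm⁴.
Polar second moment: J = I_x + I_y = 14 133 587 mm⁴.

J ≈ 1.4134 × 10⁷ mm⁴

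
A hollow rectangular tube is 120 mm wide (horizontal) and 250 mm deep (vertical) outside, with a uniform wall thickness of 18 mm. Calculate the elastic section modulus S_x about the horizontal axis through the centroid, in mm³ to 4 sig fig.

Split into non-overlapping primitives; take the origin at the lower-left of the bounding box.
Outer rectangle: 120 × 250, A = 30 000 mm², y = 125 mm, Ī = 156 250 000 mm⁴.
Inner void (subtracted): 84 × 214, A = 17 976 mm², y = 125 mm, Ī = 68 602 408 mm⁴.
By symmetry the centroid is at mid-height, ȳ = 125 mm.
All pieces are centred on the horizontal axis through the centroid, so I = ΣĪ (holes subtracted) = 87 647 592 mm⁴.
Extreme fibre distance c = 125 mm; S = I/c = 701 181 mm³.

S_x ≈ 7.012 × 10⁵ mm³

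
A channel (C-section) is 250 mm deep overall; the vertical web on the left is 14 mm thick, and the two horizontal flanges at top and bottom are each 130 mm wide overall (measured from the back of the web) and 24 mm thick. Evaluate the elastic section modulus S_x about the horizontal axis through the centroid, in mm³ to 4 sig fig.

S_x ≈ 7.168 × 10⁵ mm³

Split into non-overlapping primitives; take the origin at the lower-left of the bounding box.
Web: 14 × 250, A = 3 500 mm², y = 125 mm, Ī = 18 229 167 mm⁴.
Top flange (beyond web): 116 × 24, A = 2 784 mm², y = 238 mm, Ī = 133 632 mm⁴.
Bottom flange (beyond web): 116 × 24, A = 2 784 mm², y = 12 mm, Ī = 133 632 mm⁴.
By symmetry the centroid is at mid-height, ȳ = 125 mm.
Transfer each piece to the horizontal axis through the centroid using Ī + A·d² with d = y − 125:
  web: d = 0 mm → contributes +18 229 167 mm⁴
  top flange (beyond web): d = 113 mm → contributes +35 682 528 mm⁴
  bottom flange (beyond web): d = -113 mm → contributes +35 682 528 mm⁴
Total I = 89 594 223 mm⁴.
Extreme fibre distance c = 125 mm; S = I/c = 716 754 mm³.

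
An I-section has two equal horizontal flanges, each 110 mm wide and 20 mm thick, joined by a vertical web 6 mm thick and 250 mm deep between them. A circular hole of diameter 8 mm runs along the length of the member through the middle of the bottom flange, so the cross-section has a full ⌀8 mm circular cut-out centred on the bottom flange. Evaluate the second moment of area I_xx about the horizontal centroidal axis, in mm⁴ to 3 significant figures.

Break the section into simple shapes (no overlaps), measuring from the bottom-left corner of the bounding box.
Bottom flange: 110 × 20, A = 2 200 mm², y = 10 mm, Ī = 73 333 mm⁴.
Web: 6 × 250, A = 1 500 mm², y = 145 mm, Ī = 7 812 500 mm⁴.
Top flange: 110 × 20, A = 2 200 mm², y = 280 mm, Ī = 73 333 mm⁴.
Hole (subtracted): ⌀8, A = 50.265 mm², y = 10 mm, Ī = 201.06 mm⁴.
Centroid: ȳ = ΣA·y / ΣA = 146.16 mm.
Transfer each piece to the horizontal centroidal axis using Ī + A·d² with d = y − 146.16:
  bottom flange: d = -136.16 mm → contributes +40 860 349 mm⁴
  web: d = -1.16 mm → contributes +7 814 518 mm⁴
  top flange: d = 133.84 mm → contributes +39 482 239 mm⁴
  hole: d = -136.16 mm → contributes −932 101 mm⁴
Total I = 87 225 005 mm⁴.

I_xx ≈ 8.72 × 10⁷ mm⁴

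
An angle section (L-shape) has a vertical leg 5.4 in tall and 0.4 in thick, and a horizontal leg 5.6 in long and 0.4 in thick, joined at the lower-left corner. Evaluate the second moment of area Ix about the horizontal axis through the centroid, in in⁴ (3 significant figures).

Ix ≈ 11.9 in⁴

Treat the section as a set of non-overlapping primitives; coordinates are from the bounding-box lower-left.
Vertical leg: 0.4 × 5.4, A = 2.16 in², y = 2.7 in, Ī = 5.2488 in⁴.
Horizontal leg (remainder): 5.2 × 0.4, A = 2.08 in², y = 0.2 in, Ī = 0.027733 in⁴.
Centroid: ȳ = ΣA·y / ΣA = 1.4736 in.
Transfer each piece to the horizontal axis through the centroid using Ī + A·d² with d = y − 1.4736:
  vertical leg: d = 1.2264 in → contributes +8.4976 in⁴
  horizontal leg (remainder): d = -1.2736 in → contributes +3.4015 in⁴
Total I = 11.899 in⁴.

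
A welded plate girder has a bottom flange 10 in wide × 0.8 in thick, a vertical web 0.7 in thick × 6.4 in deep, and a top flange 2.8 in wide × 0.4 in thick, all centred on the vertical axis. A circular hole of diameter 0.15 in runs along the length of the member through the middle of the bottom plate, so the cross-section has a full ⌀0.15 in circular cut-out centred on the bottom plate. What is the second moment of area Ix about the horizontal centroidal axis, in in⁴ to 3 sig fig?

Ix ≈ 86.4 in⁴

Split into non-overlapping primitives; take the origin at the lower-left of the bounding box.
Bottom plate: 10 × 0.8, A = 8 in², y = 0.4 in, Ī = 0.42667 in⁴.
Web plate: 0.7 × 6.4, A = 4.48 in², y = 4 in, Ī = 15.292 in⁴.
Top plate: 2.8 × 0.4, A = 1.12 in², y = 7.4 in, Ī = 0.014933 in⁴.
Hole (subtracted): ⌀0.15, A = 0.017671 in², y = 0.4 in, Ī = 0.00002485 in⁴.
Centroid: ȳ = ΣA·y / ΣA = 2.1646 in.
Transfer each piece to the horizontal centroidal axis using Ī + A·d² with d = y − 2.1646:
  bottom plate: d = -1.7646 in → contributes +25.338 in⁴
  web plate: d = 1.8354 in → contributes +30.383 in⁴
  top plate: d = 5.2354 in → contributes +30.713 in⁴
  hole: d = -1.7646 in → contributes −0.055053 in⁴
Total I = 86.379 in⁴.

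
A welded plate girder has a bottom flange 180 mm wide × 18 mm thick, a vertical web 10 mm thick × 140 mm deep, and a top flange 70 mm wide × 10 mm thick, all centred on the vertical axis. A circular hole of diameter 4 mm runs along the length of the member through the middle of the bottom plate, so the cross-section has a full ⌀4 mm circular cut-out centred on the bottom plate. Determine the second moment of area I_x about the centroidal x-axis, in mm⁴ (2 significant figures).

Split into non-overlapping primitives; take the origin at the lower-left of the bounding box.
Bottom plate: 180 × 18, A = 3 240 mm², y = 9 mm, Ī = 87 480 mm⁴.
Web plate: 10 × 140, A = 1 400 mm², y = 88 mm, Ī = 2 286 667 mm⁴.
Top plate: 70 × 10, A = 700 mm², y = 163 mm, Ī = 5 833 mm⁴.
Hole (subtracted): ⌀4, A = 12.57 mm², y = 9 mm, Ī = 12.57 mm⁴.
Centroid: ȳ = ΣA·y / ΣA = 50 mm.
Transfer each piece to the centroidal x-axis using Ī + A·d² with d = y − 50:
  bottom plate: d = -41 mm → contributes +5 532 684 mm⁴
  web plate: d = 38 mm → contributes +4 308 762 mm⁴
  top plate: d = 113 mm → contributes +8 944 869 mm⁴
  hole: d = -41 mm → contributes −21 132 mm⁴
Total I = 18 765 183 mm⁴.

I_x ≈ 1.9 × 10⁷ mm⁴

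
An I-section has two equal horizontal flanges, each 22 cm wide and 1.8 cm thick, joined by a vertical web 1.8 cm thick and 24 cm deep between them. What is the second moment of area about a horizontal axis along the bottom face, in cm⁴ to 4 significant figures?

Treat the section as a set of non-overlapping primitives; coordinates are from the bounding-box lower-left.
Bottom flange: 22 × 1.8, A = 39.6 cm², y = 0.9 cm, Ī = 10.692 cm⁴.
Web: 1.8 × 24, A = 43.2 cm², y = 13.8 cm, Ī = 2073.6 cm⁴.
Top flange: 22 × 1.8, A = 39.6 cm², y = 26.7 cm, Ī = 10.692 cm⁴.
Transfer each piece to the bottom edge using Ī + A·d² with d = y − 0:
  bottom flange: d = 0.9 cm → contributes +42.768 cm⁴
  web: d = 13.8 cm → contributes +10300.6 cm⁴
  top flange: d = 26.7 cm → contributes +28241.1 cm⁴
Total I = 38584.5 cm⁴.

I_base ≈ 3.858 × 10⁴ cm⁴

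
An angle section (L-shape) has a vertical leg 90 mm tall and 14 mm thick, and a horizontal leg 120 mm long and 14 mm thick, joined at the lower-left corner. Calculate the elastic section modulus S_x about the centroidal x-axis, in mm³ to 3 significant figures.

S_x ≈ 2.84 × 10⁴ mm³

Decompose the section into non-overlapping parts with the origin at the bottom-left of its bounding rectangle.
Vertical leg: 14 × 90, A = 1 260 mm², y = 45 mm, Ī = 850 500 mm⁴.
Horizontal leg (remainder): 106 × 14, A = 1 484 mm², y = 7 mm, Ī = 24 239 mm⁴.
Centroid: ȳ = ΣA·y / ΣA = 24.449 mm.
Transfer each piece to the centroidal x-axis using Ī + A·d² with d = y − 24.449:
  vertical leg: d = 20.551 mm → contributes +1 382 654 mm⁴
  horizontal leg (remainder): d = -17.449 mm → contributes +476 068 mm⁴
Total I = 1 858 722 mm⁴.
Extreme fibre distance c = 65.551 mm; S = I/c = 28 355 mm³.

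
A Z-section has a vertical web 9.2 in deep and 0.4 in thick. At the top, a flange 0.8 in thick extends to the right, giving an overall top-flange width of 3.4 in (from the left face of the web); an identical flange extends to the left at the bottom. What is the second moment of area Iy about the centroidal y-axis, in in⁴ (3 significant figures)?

Iy ≈ 17.5 in⁴

Break the section into simple shapes (no overlaps), measuring from the bottom-left corner of the bounding box.
Web: 0.4 × 9.2, A = 3.68 in², x = 3.2 in, Ī = 0.049067 in⁴.
Top flange (beyond web): 3 × 0.8, A = 2.4 in², x = 4.9 in, Ī = 1.8 in⁴.
Bottom flange (beyond web): 3 × 0.8, A = 2.4 in², x = 1.5 in, Ī = 1.8 in⁴.
Centroid: x̄ = ΣA·x / ΣA = 3.2 in.
Transfer each piece to the centroidal y-axis using Ī + A·d² with d = x − 3.2:
  web: d = 0 in → contributes +0.049067 in⁴
  top flange (beyond web): d = 1.7 in → contributes +8.736 in⁴
  bottom flange (beyond web): d = -1.7 in → contributes +8.736 in⁴
Total I = 17.521 in⁴.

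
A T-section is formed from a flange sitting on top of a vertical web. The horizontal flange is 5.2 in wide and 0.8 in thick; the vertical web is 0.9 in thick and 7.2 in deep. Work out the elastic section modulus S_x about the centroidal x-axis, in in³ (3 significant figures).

Break the section into simple shapes (no overlaps), measuring from the bottom-left corner of the bounding box.
Flange: 5.2 × 0.8, A = 4.16 in², y = 7.6 in, Ī = 0.22187 in⁴.
Web: 0.9 × 7.2, A = 6.48 in², y = 3.6 in, Ī = 27.994 in⁴.
Centroid: ȳ = ΣA·y / ΣA = 5.1639 in.
Transfer each piece to the centroidal x-axis using Ī + A·d² with d = y − 5.1639:
  flange: d = 2.4361 in → contributes +24.91 in⁴
  web: d = -1.5639 in → contributes +43.842 in⁴
Total I = 68.752 in⁴.
Extreme fibre distance c = 5.1639 in; S = I/c = 13.314 in³.

S_x ≈ 13.3 in³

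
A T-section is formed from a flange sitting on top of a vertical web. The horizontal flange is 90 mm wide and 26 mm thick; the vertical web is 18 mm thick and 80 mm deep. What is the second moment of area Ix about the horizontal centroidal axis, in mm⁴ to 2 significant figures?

Ix ≈ 3.4 × 10⁶ mm⁴

Decompose the section into non-overlapping parts with the origin at the bottom-left of its bounding rectangle.
Flange: 90 × 26, A = 2 340 mm², y = 93 mm, Ī = 131 820 mm⁴.
Web: 18 × 80, A = 1 440 mm², y = 40 mm, Ī = 768 000 mm⁴.
Centroid: ȳ = ΣA·y / ΣA = 72.81 mm.
Transfer each piece to the horizontal centroidal axis using Ī + A·d² with d = y − 72.81:
  flange: d = 20.19 mm → contributes +1 085 733 mm⁴
  web: d = -32.81 mm → contributes +2 318 109 mm⁴
Total I = 3 403 843 mm⁴.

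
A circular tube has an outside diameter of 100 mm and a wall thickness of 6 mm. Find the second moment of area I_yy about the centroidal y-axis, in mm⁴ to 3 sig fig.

Treat the section as a set of non-overlapping primitives; coordinates are from the bounding-box lower-left.
Outer circle: ⌀100, A = 7 854 mm², x = 50 mm, Ī = 4 908 739 mm⁴.
Bore (subtracted): ⌀88, A = 6082.1 mm², x = 50 mm, Ī = 2 943 748 mm⁴.
By symmetry the centroid is at mid-width, x̄ = 50 mm.
All pieces are centred on the centroidal y-axis, so I = ΣĪ (holes subtracted) = 1 964 991 mm⁴.

I_yy ≈ 1.96 × 10⁶ mm⁴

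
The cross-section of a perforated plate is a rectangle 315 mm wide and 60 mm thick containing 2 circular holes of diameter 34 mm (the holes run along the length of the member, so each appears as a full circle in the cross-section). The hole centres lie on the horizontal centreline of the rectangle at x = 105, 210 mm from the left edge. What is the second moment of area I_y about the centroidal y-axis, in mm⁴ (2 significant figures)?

Treat the section as a set of non-overlapping primitives; coordinates are from the bounding-box lower-left.
Plate: 315 × 60, A = 18 900 mm², x = 157.5 mm, Ī = 156 279 375 mm⁴.
Hole 1 (subtracted): ⌀34, A = 907.9 mm², x = 105 mm, Ī = 65 597 mm⁴.
Hole 2 (subtracted): ⌀34, A = 907.9 mm², x = 210 mm, Ī = 65 597 mm⁴.
By symmetry the centroid is at mid-width, x̄ = 157.5 mm.
Transfer each piece to the centroidal y-axis using Ī + A·d² with d = x − 157.5:
  plate: d = 0 mm → contributes +156 279 375 mm⁴
  hole 1: d = -52.5 mm → contributes −2 568 053 mm⁴
  hole 2: d = 52.5 mm → contributes −2 568 053 mm⁴
Total I = 151 143 270 mm⁴.

I_y ≈ 1.5 × 10⁸ mm⁴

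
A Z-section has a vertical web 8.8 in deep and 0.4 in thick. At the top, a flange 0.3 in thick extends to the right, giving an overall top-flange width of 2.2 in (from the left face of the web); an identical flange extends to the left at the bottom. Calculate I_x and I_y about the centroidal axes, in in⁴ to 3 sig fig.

I_x ≈ 42.2 in⁴, I_y ≈ 1.65 in⁴

Decompose the section into non-overlapping parts with the origin at the bottom-left of its bounding rectangle.
Web: 0.4 × 8.8, A = 3.52 in², y = 4.4 in, Ī = 22.716 in⁴.
Top flange (beyond web): 1.8 × 0.3, A = 0.54 in², y = 8.65 in, Ī = 0.00405 in⁴.
Bottom flange (beyond web): 1.8 × 0.3, A = 0.54 in², y = 0.15 in, Ī = 0.00405 in⁴.
Centroid: ȳ = ΣA·y / ΣA = 4.4 in.
Transfer each piece to the centroidal x-axis using Ī + A·d² with d = y − 4.4:
  web: d = 0 in → contributes +22.716 in⁴
  top flange (beyond web): d = 4.25 in → contributes +9.7578 in⁴
  bottom flange (beyond web): d = -4.25 in → contributes +9.7578 in⁴
Total I = 42.231 in⁴.
For the y-axis: x̄ = 2 in.
Repeating about the centroidal y-axis gives I_y = 1.6453 in⁴.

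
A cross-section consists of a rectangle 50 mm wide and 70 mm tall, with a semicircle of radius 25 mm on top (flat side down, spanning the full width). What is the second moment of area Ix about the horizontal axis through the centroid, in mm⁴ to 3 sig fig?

Ix ≈ 3.07 × 10⁶ mm⁴

Decompose the section into non-overlapping parts with the origin at the bottom-left of its bounding rectangle.
Rectangular body: 50 × 70, A = 3 500 mm², y = 35 mm, Ī = 1 429 167 mm⁴.
Semicircular cap: semicircle r = 25, A = 981.75 mm², y = 80.61 mm, Ī = 42 874 mm⁴.
Centroid: ȳ = ΣA·y / ΣA = 44.991 mm.
Transfer each piece to the horizontal axis through the centroid using Ī + A·d² with d = y − 44.991:
  rectangular body: d = -9.9912 mm → contributes +1 778 548 mm⁴
  semicircular cap: d = 35.619 mm → contributes +1 288 442 mm⁴
Total I = 3 066 990 mm⁴.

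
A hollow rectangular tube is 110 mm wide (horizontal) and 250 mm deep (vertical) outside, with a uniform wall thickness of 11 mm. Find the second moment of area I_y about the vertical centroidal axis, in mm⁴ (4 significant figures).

Treat the section as a set of non-overlapping primitives; coordinates are from the bounding-box lower-left.
Outer rectangle: 110 × 250, A = 27 500 mm², x = 55 mm, Ī = 27 729 167 mm⁴.
Inner void (subtracted): 88 × 228, A = 20 064 mm², x = 55 mm, Ī = 12 947 968 mm⁴.
By symmetry the centroid is at mid-width, x̄ = 55 mm.
All pieces are centred on the vertical centroidal axis, so I = ΣĪ (holes subtracted) = 14 781 199 mm⁴.

I_y ≈ 1.478 × 10⁷ mm⁴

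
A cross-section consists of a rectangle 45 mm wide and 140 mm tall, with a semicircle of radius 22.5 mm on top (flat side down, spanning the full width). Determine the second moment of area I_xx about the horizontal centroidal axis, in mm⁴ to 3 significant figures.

I_xx ≈ 1.48 × 10⁷ mm⁴

Decompose the section into non-overlapping parts with the origin at the bottom-left of its bounding rectangle.
Rectangular body: 45 × 140, A = 6 300 mm², y = 70 mm, Ī = 10 290 000 mm⁴.
Semicircular cap: semicircle r = 22.5, A = 795.22 mm², y = 149.55 mm, Ī = 28 130 mm⁴.
Centroid: ȳ = ΣA·y / ΣA = 78.916 mm.
Transfer each piece to the horizontal centroidal axis using Ī + A·d² with d = y − 78.916:
  rectangular body: d = -8.9157 mm → contributes +10 790 786 mm⁴
  semicircular cap: d = 70.634 mm → contributes +3 995 543 mm⁴
Total I = 14 786 329 mm⁴.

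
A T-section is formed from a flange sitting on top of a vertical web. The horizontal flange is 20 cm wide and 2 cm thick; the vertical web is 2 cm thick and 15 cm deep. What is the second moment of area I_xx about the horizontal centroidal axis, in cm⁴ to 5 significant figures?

Break the section into simple shapes (no overlaps), measuring from the bottom-left corner of the bounding box.
Flange: 20 × 2, A = 40 cm², y = 16 cm, Ī = 13.33333 cm⁴.
Web: 2 × 15, A = 30 cm², y = 7.5 cm, Ī = 562.5 cm⁴.
Centroid: ȳ = ΣA·y / ΣA = 12.35714 cm.
Transfer each piece to the horizontal centroidal axis using Ī + A·d² with d = y − 12.35714:
  flange: d = 3.642857 cm → contributes +544.1497 cm⁴
  web: d = -4.857143 cm → contributes +1270.255 cm⁴
Total I = 1814.405 cm⁴.

I_xx ≈ 1814.4 cm⁴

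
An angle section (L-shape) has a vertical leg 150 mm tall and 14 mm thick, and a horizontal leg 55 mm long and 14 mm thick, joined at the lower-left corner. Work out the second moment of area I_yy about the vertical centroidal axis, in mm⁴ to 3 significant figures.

I_yy ≈ 4.56 × 10⁵ mm⁴

Treat the section as a set of non-overlapping primitives; coordinates are from the bounding-box lower-left.
Vertical leg: 14 × 150, A = 2 100 mm², x = 7 mm, Ī = 34 300 mm⁴.
Horizontal leg (remainder): 41 × 14, A = 574 mm², x = 34.5 mm, Ī = 80 408 mm⁴.
Centroid: x̄ = ΣA·x / ΣA = 12.903 mm.
Transfer each piece to the vertical centroidal axis using Ī + A·d² with d = x − 12.903:
  vertical leg: d = -5.9031 mm → contributes +107 479 mm⁴
  horizontal leg (remainder): d = 21.597 mm → contributes +348 135 mm⁴
Total I = 455 614 mm⁴.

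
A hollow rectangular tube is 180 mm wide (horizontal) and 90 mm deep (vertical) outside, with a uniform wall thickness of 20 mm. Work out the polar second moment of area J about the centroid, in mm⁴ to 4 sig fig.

J ≈ 4.178 × 10⁷ mm⁴

Break the section into simple shapes (no overlaps), measuring from the bottom-left corner of the bounding box.
Outer rectangle: 180 × 90, A = 16 200 mm², y = 45 mm, Ī = 10 935 000 mm⁴.
Inner void (subtracted): 140 × 50, A = 7 000 mm², y = 45 mm, Ī = 1 458 333 mm⁴.
By symmetry the centroid is at mid-height, ȳ = 45 mm.
All pieces are centred on the centroidal x-axis, so I = ΣĪ (holes subtracted) = 9 476 667 mm⁴.
Repeating about the centroidal y-axis gives I_y = 32 306 667 mm⁴.
Polar second moment: J = I_x + I_y = 41 783 333 mm⁴.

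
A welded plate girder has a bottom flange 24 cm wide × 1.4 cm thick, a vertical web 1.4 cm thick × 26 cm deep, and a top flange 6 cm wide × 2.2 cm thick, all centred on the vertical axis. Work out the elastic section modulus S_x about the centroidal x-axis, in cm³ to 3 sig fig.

S_x ≈ 545 cm³

Break the section into simple shapes (no overlaps), measuring from the bottom-left corner of the bounding box.
Bottom plate: 24 × 1.4, A = 33.6 cm², y = 0.7 cm, Ī = 5.488 cm⁴.
Web plate: 1.4 × 26, A = 36.4 cm², y = 14.4 cm, Ī = 2050.5 cm⁴.
Top plate: 6 × 2.2, A = 13.2 cm², y = 28.5 cm, Ī = 5.324 cm⁴.
Centroid: ȳ = ΣA·y / ΣA = 11.104 cm.
Transfer each piece to the centroidal x-axis using Ī + A·d² with d = y − 11.104:
  bottom plate: d = -10.404 cm → contributes +3642.7 cm⁴
  web plate: d = 3.2957 cm → contributes +2445.9 cm⁴
  top plate: d = 17.396 cm → contributes +3999.8 cm⁴
Total I = 10 088 cm⁴.
Extreme fibre distance c = 18.496 cm; S = I/c = 545.44 cm³.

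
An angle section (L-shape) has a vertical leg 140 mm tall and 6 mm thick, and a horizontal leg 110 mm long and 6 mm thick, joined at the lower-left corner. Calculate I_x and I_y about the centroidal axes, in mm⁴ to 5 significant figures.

Decompose the section into non-overlapping parts with the origin at the bottom-left of its bounding rectangle.
Vertical leg: 6 × 140, A = 840 mm², y = 70 mm, Ī = 1 372 000 mm⁴.
Horizontal leg (remainder): 104 × 6, A = 624 mm², y = 3 mm, Ī = 1 872 mm⁴.
Centroid: ȳ = ΣA·y / ΣA = 41.44262 mm.
Transfer each piece to the centroidal x-axis using Ī + A·d² with d = y − 41.44262:
  vertical leg: d = 28.55738 mm → contributes +2 057 040 mm⁴
  horizontal leg (remainder): d = -38.44262 mm → contributes +924041.2 mm⁴
Total I = 2 981 081 mm⁴.
For the y-axis: x̄ = 26.44262 mm.
Repeating about the centroidal y-axis gives I_y = 1 648 001 mm⁴.

I_x ≈ 2.9811 × 10⁶ mm⁴, I_y ≈ 1.6480 × 10⁶ mm⁴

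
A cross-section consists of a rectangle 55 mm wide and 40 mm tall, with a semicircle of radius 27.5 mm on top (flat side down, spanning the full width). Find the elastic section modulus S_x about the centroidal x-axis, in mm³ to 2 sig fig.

Decompose the section into non-overlapping parts with the origin at the bottom-left of its bounding rectangle.
Rectangular body: 55 × 40, A = 2 200 mm², y = 20 mm, Ī = 293 333 mm⁴.
Semicircular cap: semicircle r = 27.5, A = 1 188 mm², y = 51.67 mm, Ī = 62 772 mm⁴.
Centroid: ȳ = ΣA·y / ΣA = 31.11 mm.
Transfer each piece to the centroidal x-axis using Ī + A·d² with d = y − 31.11:
  rectangular body: d = -11.11 mm → contributes +564 641 mm⁴
  semicircular cap: d = 20.57 mm → contributes +565 229 mm⁴
Total I = 1 129 870 mm⁴.
Extreme fibre distance c = 36.39 mm; S = I/c = 31 045 mm³.

S_x ≈ 3.1 × 10⁴ mm³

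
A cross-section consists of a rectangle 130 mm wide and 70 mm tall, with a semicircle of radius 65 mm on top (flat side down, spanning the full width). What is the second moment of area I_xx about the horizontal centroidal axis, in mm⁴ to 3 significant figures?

I_xx ≈ 2.07 × 10⁷ mm⁴

Split into non-overlapping primitives; take the origin at the lower-left of the bounding box.
Rectangular body: 130 × 70, A = 9 100 mm², y = 35 mm, Ī = 3 715 833 mm⁴.
Semicircular cap: semicircle r = 65, A = 6636.6 mm², y = 97.587 mm, Ī = 1 959 230 mm⁴.
Centroid: ȳ = ΣA·y / ΣA = 61.395 mm.
Transfer each piece to the horizontal centroidal axis using Ī + A·d² with d = y − 61.395:
  rectangular body: d = -26.395 mm → contributes +10 055 673 mm⁴
  semicircular cap: d = 36.192 mm → contributes +10 652 298 mm⁴
Total I = 20 707 970 mm⁴.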